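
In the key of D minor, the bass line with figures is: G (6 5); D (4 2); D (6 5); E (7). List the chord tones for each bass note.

G, Bb, D, E | D, E, G, Bb | D, F, A, Bb | E, G, Bb, D

G (6/5/3): G, Bb, D, E.
D (6/4/2): D, E, G, Bb.
D (6/5/3): D, F, A, Bb.
E (7/5/3): E, G, Bb, D.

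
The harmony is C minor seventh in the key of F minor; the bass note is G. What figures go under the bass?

G is the fifth of C minor seventh, so the chord is in second inversion.
A seventh chord in second inversion is figured 6/4/3, conventionally abbreviated 4/3.

4/3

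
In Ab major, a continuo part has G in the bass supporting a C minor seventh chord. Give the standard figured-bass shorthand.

4/3

G is the fifth of C minor seventh, so the chord is in second inversion.
A seventh chord in second inversion is figured 6/4/3, conventionally abbreviated 4/3.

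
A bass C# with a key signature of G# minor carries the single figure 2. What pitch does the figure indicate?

Counting 1 letter step above C# lands on D; in G# minor, that letter is D#.

D#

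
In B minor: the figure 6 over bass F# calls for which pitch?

Counting 5 letter steps above F# lands on D; in B minor, that letter is D.

D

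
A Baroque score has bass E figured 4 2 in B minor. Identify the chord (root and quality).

The figures 4 2 indicate a seventh chord in third inversion.
In third inversion the root lies a second above the bass: a second above E in B minor is F#.
The chord tones are E, F#, A, C#, giving F# minor seventh.

F# minor seventh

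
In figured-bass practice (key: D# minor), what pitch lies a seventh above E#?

Counting 6 letter steps above E# lands on D; in D# minor, that letter is D#.

D#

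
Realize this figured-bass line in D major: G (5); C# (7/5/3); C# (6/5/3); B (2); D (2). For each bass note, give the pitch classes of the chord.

G (5/3): G, B, D.
C# (7/5/3): C#, E, G, B.
C# (6/5/3): C#, E, G, A.
B (6/4/2): B, C#, E, G.
D (6/4/2): D, E, G, B.

G, B, D | C#, E, G, B | C#, E, G, A | B, C#, E, G | D, E, G, B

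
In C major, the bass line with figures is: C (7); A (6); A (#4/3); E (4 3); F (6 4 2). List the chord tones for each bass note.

C, E, G, B | A, C, F | A, C, D#, F | E, G, A, C | F, G, B, D

C (7/5/3): C, E, G, B.
A (6/3): A, C, F.
A (6/#4/3): A, C, D#, F.
E (6/4/3): E, G, A, C.
F (6/4/2): F, G, B, D.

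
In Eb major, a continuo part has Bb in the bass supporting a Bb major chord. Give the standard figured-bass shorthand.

Bb is the root of Bb major, so the chord is in root position.
A triad in root position is figured 5/3, conventionally abbreviated (no figures — root-position triad).

no figures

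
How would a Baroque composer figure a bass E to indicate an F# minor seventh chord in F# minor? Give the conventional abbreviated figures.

E is the seventh of F# minor seventh, so the chord is in third inversion.
A seventh chord in third inversion is figured 6/4/2, conventionally abbreviated 4/2.

4/2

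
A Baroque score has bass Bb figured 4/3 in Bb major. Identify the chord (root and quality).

Eb major seventh

The figures 4/3 indicate a seventh chord in second inversion.
In second inversion the root lies a fourth above the bass: a fourth above Bb in Bb major is Eb.
The chord tones are Bb, D, Eb, G, giving Eb major seventh.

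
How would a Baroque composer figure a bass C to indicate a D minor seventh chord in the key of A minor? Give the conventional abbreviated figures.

4/2

C is the seventh of D minor seventh, so the chord is in third inversion.
A seventh chord in third inversion is figured 6/4/2, conventionally abbreviated 4/2.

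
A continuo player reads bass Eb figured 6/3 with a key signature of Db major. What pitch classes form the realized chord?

Eb, Gb, C

A third above Eb in this key is Gb.
A sixth above Eb in this key is C.
Together with the bass Eb, this spells C diminished in first inversion.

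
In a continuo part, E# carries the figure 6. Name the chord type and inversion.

triad, first inversion

6 is shorthand for 6/3.
Intervals of 6/3 above the bass form a triad; the bass is the third, so this is first inversion.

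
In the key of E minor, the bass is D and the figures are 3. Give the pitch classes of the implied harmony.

The written figures 3 are shorthand for 5/3: the 5 is implied.
A third above D in this key is F#.
A fifth above D in this key is A.
Together with the bass D, this spells D major in root position.

D, F#, A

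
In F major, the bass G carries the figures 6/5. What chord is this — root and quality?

E half-diminished seventh

The figures 6/5 indicate a seventh chord in first inversion.
In first inversion the root lies a sixth above the bass: a sixth above G in F major is E.
The chord tones are G, Bb, D, E, giving E half-diminished seventh.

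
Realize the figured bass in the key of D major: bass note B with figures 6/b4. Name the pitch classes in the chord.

A fourth above B in this key is E, lowered to Eb by the flat.
A sixth above B in this key is G.
Together with the bass B, this spells Eb augmented in second inversion.

B, Eb, G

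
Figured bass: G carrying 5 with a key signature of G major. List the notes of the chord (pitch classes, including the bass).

The written figures 5 are shorthand for 5/3: the 3 is implied.
A third above G in this key is B.
A fifth above G in this key is D.
Together with the bass G, this spells G major in root position.

G, B, D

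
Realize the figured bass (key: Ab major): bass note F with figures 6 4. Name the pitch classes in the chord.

F, Bb, Db

A fourth above F in this key is Bb.
A sixth above F in this key is Db.
Together with the bass F, this spells Bb minor in second inversion.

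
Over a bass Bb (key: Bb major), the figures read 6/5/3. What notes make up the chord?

A third above Bb in this key is D.
A fifth above Bb in this key is F.
A sixth above Bb in this key is G.
Together with the bass Bb, this spells G minor seventh in first inversion.

Bb, D, F, G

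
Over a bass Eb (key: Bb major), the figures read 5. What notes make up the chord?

Eb, G, Bb

The written figures 5 are shorthand for 5/3: the 3 is implied.
A third above Eb in this key is G.
A fifth above Eb in this key is Bb.
Together with the bass Eb, this spells Eb major in root position.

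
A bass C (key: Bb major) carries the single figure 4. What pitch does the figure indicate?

Counting 3 letter steps above C lands on F; in Bb major, that letter is F.

F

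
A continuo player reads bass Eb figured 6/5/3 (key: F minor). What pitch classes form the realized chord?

Eb, G, Bb, C

A third above Eb in this key is G.
A fifth above Eb in this key is Bb.
A sixth above Eb in this key is C.
Together with the bass Eb, this spells C minor seventh in first inversion.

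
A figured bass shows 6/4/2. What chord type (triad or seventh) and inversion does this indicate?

seventh chord, third inversion

Intervals of 6/4/2 above the bass form a seventh chord; the bass is the seventh, so this is third inversion.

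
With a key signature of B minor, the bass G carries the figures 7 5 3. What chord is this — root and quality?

G major seventh

The figures 7 5 3 indicate a seventh chord in root position.
In root position the bass is the root, so the root is G.
The chord tones are G, B, D, F#, giving G major seventh.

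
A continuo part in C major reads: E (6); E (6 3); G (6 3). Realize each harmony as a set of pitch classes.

E, G, C | E, G, C | G, B, E

E (6/3): E, G, C.
E (6/3): E, G, C.
G (6/3): G, B, E.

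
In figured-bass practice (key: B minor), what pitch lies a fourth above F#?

Counting 3 letter steps above F# lands on B; in B minor, that letter is B.

B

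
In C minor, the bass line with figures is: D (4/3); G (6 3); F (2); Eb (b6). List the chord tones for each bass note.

D, F, G, Bb | G, Bb, Eb | F, G, Bb, D | Eb, G, Cb

D (6/4/3): D, F, G, Bb.
G (6/3): G, Bb, Eb.
F (6/4/2): F, G, Bb, D.
Eb (b6/3): Eb, G, Cb.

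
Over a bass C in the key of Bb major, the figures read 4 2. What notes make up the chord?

C, D, F, A

The written figures 4 2 are shorthand for 6/4/2: the 6 is implied.
A second above C in this key is D.
A fourth above C in this key is F.
A sixth above C in this key is A.
Together with the bass C, this spells D minor seventh in third inversion.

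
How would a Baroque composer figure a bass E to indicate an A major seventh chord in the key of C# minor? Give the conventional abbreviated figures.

4/3

E is the fifth of A major seventh, so the chord is in second inversion.
A seventh chord in second inversion is figured 6/4/3, conventionally abbreviated 4/3.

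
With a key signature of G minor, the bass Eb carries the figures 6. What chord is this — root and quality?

C minor

The figures 6 indicate a triad in first inversion.
In first inversion the root lies a sixth above the bass: a sixth above Eb in G minor is C.
The chord tones are Eb, G, C, giving C minor.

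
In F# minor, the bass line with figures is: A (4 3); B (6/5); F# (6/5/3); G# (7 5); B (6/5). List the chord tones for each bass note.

A, C#, D, F# | B, D, F#, G# | F#, A, C#, D | G#, B, D, F# | B, D, F#, G#

A (6/4/3): A, C#, D, F#.
B (6/5/3): B, D, F#, G#.
F# (6/5/3): F#, A, C#, D.
G# (7/5/3): G#, B, D, F#.
B (6/5/3): B, D, F#, G#.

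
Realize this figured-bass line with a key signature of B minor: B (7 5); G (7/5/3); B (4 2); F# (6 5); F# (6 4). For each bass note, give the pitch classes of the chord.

B, D, F#, A | G, B, D, F# | B, C#, E, G | F#, A, C#, D | F#, B, D

B (7/5/3): B, D, F#, A.
G (7/5/3): G, B, D, F#.
B (6/4/2): B, C#, E, G.
F# (6/5/3): F#, A, C#, D.
F# (6/4): F#, B, D.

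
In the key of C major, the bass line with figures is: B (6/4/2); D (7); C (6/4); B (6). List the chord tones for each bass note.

B, C, E, G | D, F, A, C | C, F, A | B, D, G

B (6/4/2): B, C, E, G.
D (7/5/3): D, F, A, C.
C (6/4): C, F, A.
B (6/3): B, D, G.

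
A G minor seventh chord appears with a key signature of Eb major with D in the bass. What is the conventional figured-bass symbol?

D is the fifth of G minor seventh, so the chord is in second inversion.
A seventh chord in second inversion is figured 6/4/3, conventionally abbreviated 4/3.

4/3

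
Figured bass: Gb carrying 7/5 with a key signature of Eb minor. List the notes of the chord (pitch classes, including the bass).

The written figures 7/5 are shorthand for 7/5/3: the 3 is implied.
A third above Gb in this key is Bb.
A fifth above Gb in this key is Db.
A seventh above Gb in this key is F.
Together with the bass Gb, this spells Gb major seventh in root position.

Gb, Bb, Db, F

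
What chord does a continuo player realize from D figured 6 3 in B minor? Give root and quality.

B minor

The figures 6 3 indicate a triad in first inversion.
In first inversion the root lies a sixth above the bass: a sixth above D in B minor is B.
The chord tones are D, F#, B, giving B minor.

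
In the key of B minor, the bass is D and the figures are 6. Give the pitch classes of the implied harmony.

The written figures 6 are shorthand for 6/3: the 3 is implied.
A third above D in this key is F#.
A sixth above D in this key is B.
Together with the bass D, this spells B minor in first inversion.

D, F#, B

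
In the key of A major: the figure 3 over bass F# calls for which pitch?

A

Counting 2 letter steps above F# lands on A; in A major, that letter is A.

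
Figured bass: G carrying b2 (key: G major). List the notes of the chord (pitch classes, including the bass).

G, Ab, C, E

The written figures b2 are shorthand for 6/4/2: the 6/4 are implied.
A second above G in this key is A, lowered to Ab by the flat.
A fourth above G in this key is C.
A sixth above G in this key is E.
Together with the bass G, this spells Ab augmented major seventh in third inversion.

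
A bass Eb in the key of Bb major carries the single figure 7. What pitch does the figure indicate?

D

Counting 6 letter steps above Eb lands on D; in Bb major, that letter is D.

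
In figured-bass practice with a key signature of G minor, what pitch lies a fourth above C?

Counting 3 letter steps above C lands on F; in G minor, that letter is F.

F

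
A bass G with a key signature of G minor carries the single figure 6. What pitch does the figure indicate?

Counting 5 letter steps above G lands on E; in G minor, that letter is Eb.

Eb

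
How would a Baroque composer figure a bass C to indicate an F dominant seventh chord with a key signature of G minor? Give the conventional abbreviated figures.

4/3

C is the fifth of F dominant seventh, so the chord is in second inversion.
A seventh chord in second inversion is figured 6/4/3, conventionally abbreviated 4/3.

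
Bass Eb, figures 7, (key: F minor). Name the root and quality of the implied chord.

Eb dominant seventh

The figures 7 indicate a seventh chord in root position.
In root position the bass is the root, so the root is Eb.
The chord tones are Eb, G, Bb, Db, giving Eb dominant seventh.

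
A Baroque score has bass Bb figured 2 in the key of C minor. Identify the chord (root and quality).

C minor seventh

The figures 2 indicate a seventh chord in third inversion.
In third inversion the root lies a second above the bass: a second above Bb in C minor is C.
The chord tones are Bb, C, Eb, G, giving C minor seventh.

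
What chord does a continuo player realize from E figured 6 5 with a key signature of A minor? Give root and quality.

C major seventh

The figures 6 5 indicate a seventh chord in first inversion.
In first inversion the root lies a sixth above the bass: a sixth above E in A minor is C.
The chord tones are E, G, B, C, giving C major seventh.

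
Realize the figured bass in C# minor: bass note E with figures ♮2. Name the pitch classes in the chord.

E, F, A, C#

The written figures ♮2 are shorthand for 6/4/2: the 6/4 are implied.
A second above E in this key is F#, made natural (F) by the ♮ figure.
A fourth above E in this key is A.
A sixth above E in this key is C#.
Together with the bass E, this spells F augmented major seventh in third inversion.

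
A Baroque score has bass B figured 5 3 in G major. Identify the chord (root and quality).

The figures 5 3 indicate a triad in root position.
In root position the bass is the root, so the root is B.
The chord tones are B, D, F#, giving B minor.

B minor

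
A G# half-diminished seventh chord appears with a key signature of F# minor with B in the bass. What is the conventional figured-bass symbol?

B is the third of G# half-diminished seventh, so the chord is in first inversion.
A seventh chord in first inversion is figured 6/5/3, conventionally abbreviated 6/5.

6/5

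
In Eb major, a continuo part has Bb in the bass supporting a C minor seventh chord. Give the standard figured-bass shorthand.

4/2

Bb is the seventh of C minor seventh, so the chord is in third inversion.
A seventh chord in third inversion is figured 6/4/2, conventionally abbreviated 4/2.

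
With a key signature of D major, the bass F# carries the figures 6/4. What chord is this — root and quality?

B minor

The figures 6/4 indicate a triad in second inversion.
In second inversion the root lies a fourth above the bass: a fourth above F# in D major is B.
The chord tones are F#, B, D, giving B minor.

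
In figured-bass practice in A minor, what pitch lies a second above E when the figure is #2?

F#

Counting 1 letter step above E lands on F; in A minor, that letter is F.
The #2 figure raises it a semitone, giving F#.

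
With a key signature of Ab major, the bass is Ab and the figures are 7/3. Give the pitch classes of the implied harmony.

The written figures 7/3 are shorthand for 7/5/3: the 5 is implied.
A third above Ab in this key is C.
A fifth above Ab in this key is Eb.
A seventh above Ab in this key is G.
Together with the bass Ab, this spells Ab major seventh in root position.

Ab, C, Eb, G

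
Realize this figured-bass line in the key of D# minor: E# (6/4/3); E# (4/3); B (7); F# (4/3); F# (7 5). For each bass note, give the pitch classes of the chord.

E#, G#, A#, C# | E#, G#, A#, C# | B, D#, F#, A# | F#, A#, B, D# | F#, A#, C#, E#

E# (6/4/3): E#, G#, A#, C#.
E# (6/4/3): E#, G#, A#, C#.
B (7/5/3): B, D#, F#, A#.
F# (6/4/3): F#, A#, B, D#.
F# (7/5/3): F#, A#, C#, E#.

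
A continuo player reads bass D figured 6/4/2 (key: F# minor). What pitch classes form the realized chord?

D, E, G#, B

A second above D in this key is E.
A fourth above D in this key is G#.
A sixth above D in this key is B.
Together with the bass D, this spells E dominant seventh in third inversion.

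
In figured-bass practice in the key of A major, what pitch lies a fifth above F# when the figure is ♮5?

Counting 4 letter steps above F# lands on C; in A major, that letter is C#.
The ♮5 figure makes it natural, giving C.

C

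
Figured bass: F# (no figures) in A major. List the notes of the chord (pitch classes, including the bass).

F#, A, C#

An unfigured bass implies 5/3.
A third above F# in this key is A.
A fifth above F# in this key is C#.
Together with the bass F#, this spells F# minor in root position.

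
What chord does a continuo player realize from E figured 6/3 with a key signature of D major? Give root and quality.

The figures 6/3 indicate a triad in first inversion.
In first inversion the root lies a sixth above the bass: a sixth above E in D major is C#.
The chord tones are E, G, C#, giving C# diminished.

C# diminished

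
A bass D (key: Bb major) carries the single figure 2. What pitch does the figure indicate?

Counting 1 letter step above D lands on E; in Bb major, that letter is Eb.

Eb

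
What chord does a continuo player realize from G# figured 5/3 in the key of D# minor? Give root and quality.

The figures 5/3 indicate a triad in root position.
In root position the bass is the root, so the root is G#.
The chord tones are G#, B, D#, giving G# minor.

G# minor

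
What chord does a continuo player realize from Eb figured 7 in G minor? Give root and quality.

Eb major seventh

The figures 7 indicate a seventh chord in root position.
In root position the bass is the root, so the root is Eb.
The chord tones are Eb, G, Bb, D, giving Eb major seventh.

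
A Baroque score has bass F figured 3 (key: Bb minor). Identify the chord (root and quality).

The figures 3 indicate a triad in root position.
In root position the bass is the root, so the root is F.
The chord tones are F, Ab, C, giving F minor.

F minor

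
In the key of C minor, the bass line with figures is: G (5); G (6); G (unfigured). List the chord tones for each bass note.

G (5/3): G, Bb, D.
G (6/3): G, Bb, Eb.
G (5/3): G, Bb, D.

G, Bb, D | G, Bb, Eb | G, Bb, D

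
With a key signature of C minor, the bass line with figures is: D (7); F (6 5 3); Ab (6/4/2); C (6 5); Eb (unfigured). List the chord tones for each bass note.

D, F, Ab, C | F, Ab, C, D | Ab, Bb, D, F | C, Eb, G, Ab | Eb, G, Bb

D (7/5/3): D, F, Ab, C.
F (6/5/3): F, Ab, C, D.
Ab (6/4/2): Ab, Bb, D, F.
C (6/5/3): C, Eb, G, Ab.
Eb (5/3): Eb, G, Bb.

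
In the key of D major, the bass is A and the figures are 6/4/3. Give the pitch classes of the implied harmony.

A, C#, D, F#

A third above A in this key is C#.
A fourth above A in this key is D.
A sixth above A in this key is F#.
Together with the bass A, this spells D major seventh in second inversion.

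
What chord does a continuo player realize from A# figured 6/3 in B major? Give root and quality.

F# major

The figures 6/3 indicate a triad in first inversion.
In first inversion the root lies a sixth above the bass: a sixth above A# in B major is F#.
The chord tones are A#, C#, F#, giving F# major.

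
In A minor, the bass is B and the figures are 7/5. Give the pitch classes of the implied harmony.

B, D, F, A

The written figures 7/5 are shorthand for 7/5/3: the 3 is implied.
A third above B in this key is D.
A fifth above B in this key is F.
A seventh above B in this key is A.
Together with the bass B, this spells B half-diminished seventh in root position.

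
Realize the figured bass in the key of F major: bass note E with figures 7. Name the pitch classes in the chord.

E, G, Bb, D

The written figures 7 are shorthand for 7/5/3: the 5/3 are implied.
A third above E in this key is G.
A fifth above E in this key is Bb.
A seventh above E in this key is D.
Together with the bass E, this spells E half-diminished seventh in root position.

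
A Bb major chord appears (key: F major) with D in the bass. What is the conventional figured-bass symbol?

D is the third of Bb major, so the chord is in first inversion.
A triad in first inversion is figured 6/3, conventionally abbreviated 6.

6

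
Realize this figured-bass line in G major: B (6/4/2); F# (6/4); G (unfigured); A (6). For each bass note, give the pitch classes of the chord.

B, C, E, G | F#, B, D | G, B, D | A, C, F#

B (6/4/2): B, C, E, G.
F# (6/4): F#, B, D.
G (5/3): G, B, D.
A (6/3): A, C, F#.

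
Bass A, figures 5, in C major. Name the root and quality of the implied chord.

The figures 5 indicate a triad in root position.
In root position the bass is the root, so the root is A.
The chord tones are A, C, E, giving A minor.

A minor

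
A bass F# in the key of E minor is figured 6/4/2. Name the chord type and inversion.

Intervals of 6/4/2 above the bass form a seventh chord; the bass is the seventh, so this is third inversion.

seventh chord, third inversion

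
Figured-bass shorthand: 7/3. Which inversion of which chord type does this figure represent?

seventh chord, root position

7/3 is shorthand for 7/5/3.
Intervals of 7/5/3 above the bass form a seventh chord; the bass is the root, so this is root position.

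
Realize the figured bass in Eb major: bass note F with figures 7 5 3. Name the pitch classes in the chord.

F, Ab, C, Eb

A third above F in this key is Ab.
A fifth above F in this key is C.
A seventh above F in this key is Eb.
Together with the bass F, this spells F minor seventh in root position.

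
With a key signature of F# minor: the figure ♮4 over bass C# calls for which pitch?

Counting 3 letter steps above C# lands on F; in F# minor, that letter is F#.
The ♮4 figure makes it natural, giving F.

F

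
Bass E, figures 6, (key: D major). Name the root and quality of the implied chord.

The figures 6 indicate a triad in first inversion.
In first inversion the root lies a sixth above the bass: a sixth above E in D major is C#.
The chord tones are E, G, C#, giving C# diminished.

C# diminished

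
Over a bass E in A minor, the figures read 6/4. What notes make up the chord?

E, A, C

A fourth above E in this key is A.
A sixth above E in this key is C.
Together with the bass E, this spells A minor in second inversion.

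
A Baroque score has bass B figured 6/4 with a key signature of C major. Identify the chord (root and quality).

The figures 6/4 indicate a triad in second inversion.
In second inversion the root lies a fourth above the bass: a fourth above B in C major is E.
The chord tones are B, E, G, giving E minor.

E minor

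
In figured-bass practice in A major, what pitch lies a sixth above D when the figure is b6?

Counting 5 letter steps above D lands on B; in A major, that letter is B.
The b6 figure lowers it a semitone, giving Bb.

Bb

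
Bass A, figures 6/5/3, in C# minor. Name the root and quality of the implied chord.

F# minor seventh

The figures 6/5/3 indicate a seventh chord in first inversion.
In first inversion the root lies a sixth above the bass: a sixth above A in C# minor is F#.
The chord tones are A, C#, E, F#, giving F# minor seventh.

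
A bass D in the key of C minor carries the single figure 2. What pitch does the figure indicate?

Counting 1 letter step above D lands on E; in C minor, that letter is Eb.

Eb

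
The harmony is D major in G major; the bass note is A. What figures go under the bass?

6/4

A is the fifth of D major, so the chord is in second inversion.
A triad in second inversion is figured 6/4, conventionally abbreviated 6/4.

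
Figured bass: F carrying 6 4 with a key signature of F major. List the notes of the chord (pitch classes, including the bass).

A fourth above F in this key is Bb.
A sixth above F in this key is D.
Together with the bass F, this spells Bb major in second inversion.

F, Bb, D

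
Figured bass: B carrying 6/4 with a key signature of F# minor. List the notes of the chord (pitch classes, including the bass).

B, E, G#

A fourth above B in this key is E.
A sixth above B in this key is G#.
Together with the bass B, this spells E major in second inversion.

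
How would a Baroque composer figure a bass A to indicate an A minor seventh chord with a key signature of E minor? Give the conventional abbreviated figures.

A is the root of A minor seventh, so the chord is in root position.
A seventh chord in root position is figured 7/5/3, conventionally abbreviated 7.

7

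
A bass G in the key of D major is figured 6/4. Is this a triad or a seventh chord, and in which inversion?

Intervals of 6/4 above the bass form a triad; the bass is the fifth, so this is second inversion.

triad, second inversion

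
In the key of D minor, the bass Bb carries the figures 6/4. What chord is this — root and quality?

The figures 6/4 indicate a triad in second inversion.
In second inversion the root lies a fourth above the bass: a fourth above Bb in D minor is E.
The chord tones are Bb, E, G, giving E diminished.

E diminished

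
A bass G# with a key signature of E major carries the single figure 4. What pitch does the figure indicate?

Counting 3 letter steps above G# lands on C; in E major, that letter is C#.

C#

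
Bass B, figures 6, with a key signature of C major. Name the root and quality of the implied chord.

G major

The figures 6 indicate a triad in first inversion.
In first inversion the root lies a sixth above the bass: a sixth above B in C major is G.
The chord tones are B, D, G, giving G major.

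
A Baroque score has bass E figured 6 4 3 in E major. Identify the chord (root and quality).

The figures 6 4 3 indicate a seventh chord in second inversion.
In second inversion the root lies a fourth above the bass: a fourth above E in E major is A.
The chord tones are E, G#, A, C#, giving A major seventh.

A major seventh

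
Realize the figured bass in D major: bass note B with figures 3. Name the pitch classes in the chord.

B, D, F#

The written figures 3 are shorthand for 5/3: the 5 is implied.
A third above B in this key is D.
A fifth above B in this key is F#.
Together with the bass B, this spells B minor in root position.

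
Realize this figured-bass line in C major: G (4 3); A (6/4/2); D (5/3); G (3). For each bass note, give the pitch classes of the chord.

G, B, C, E | A, B, D, F | D, F, A | G, B, D

G (6/4/3): G, B, C, E.
A (6/4/2): A, B, D, F.
D (5/3): D, F, A.
G (5/3): G, B, D.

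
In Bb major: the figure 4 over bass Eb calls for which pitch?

A

Counting 3 letter steps above Eb lands on A; in Bb major, that letter is A.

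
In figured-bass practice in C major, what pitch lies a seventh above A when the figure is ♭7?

Gb

Counting 6 letter steps above A lands on G; in C major, that letter is G.
The b7 figure lowers it a semitone, giving Gb.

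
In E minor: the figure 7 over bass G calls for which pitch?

Counting 6 letter steps above G lands on F; in E minor, that letter is F#.

F#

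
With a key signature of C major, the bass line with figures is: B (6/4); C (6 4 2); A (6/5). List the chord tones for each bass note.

B, E, G | C, D, F, A | A, C, E, F

B (6/4): B, E, G.
C (6/4/2): C, D, F, A.
A (6/5/3): A, C, E, F.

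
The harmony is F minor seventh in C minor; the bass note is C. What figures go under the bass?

C is the fifth of F minor seventh, so the chord is in second inversion.
A seventh chord in second inversion is figured 6/4/3, conventionally abbreviated 4/3.

4/3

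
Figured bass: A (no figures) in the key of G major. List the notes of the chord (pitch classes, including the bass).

An unfigured bass implies 5/3.
A third above A in this key is C.
A fifth above A in this key is E.
Together with the bass A, this spells A minor in root position.

A, C, E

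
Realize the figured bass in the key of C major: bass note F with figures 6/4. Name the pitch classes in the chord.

A fourth above F in this key is B.
A sixth above F in this key is D.
Together with the bass F, this spells B diminished in second inversion.

F, B, D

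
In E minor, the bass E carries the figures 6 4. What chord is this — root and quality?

The figures 6 4 indicate a triad in second inversion.
In second inversion the root lies a fourth above the bass: a fourth above E in E minor is A.
The chord tones are E, A, C, giving A minor.

A minor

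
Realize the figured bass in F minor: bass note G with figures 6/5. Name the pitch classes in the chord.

The written figures 6/5 are shorthand for 6/5/3: the 3 is implied.
A third above G in this key is Bb.
A fifth above G in this key is Db.
A sixth above G in this key is Eb.
Together with the bass G, this spells Eb dominant seventh in first inversion.

G, Bb, Db, Eb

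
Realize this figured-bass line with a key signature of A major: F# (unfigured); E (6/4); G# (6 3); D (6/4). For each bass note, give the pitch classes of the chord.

F# (5/3): F#, A, C#.
E (6/4): E, A, C#.
G# (6/3): G#, B, E.
D (6/4): D, G#, B.

F#, A, C# | E, A, C# | G#, B, E | D, G#, B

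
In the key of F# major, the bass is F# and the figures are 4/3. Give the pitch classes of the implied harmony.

The written figures 4/3 are shorthand for 6/4/3: the 6 is implied.
A third above F# in this key is A#.
A fourth above F# in this key is B.
A sixth above F# in this key is D#.
Together with the bass F#, this spells B major seventh in second inversion.

F#, A#, B, D#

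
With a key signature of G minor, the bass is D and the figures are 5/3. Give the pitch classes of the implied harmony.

D, F, A

A third above D in this key is F.
A fifth above D in this key is A.
Together with the bass D, this spells D minor in root position.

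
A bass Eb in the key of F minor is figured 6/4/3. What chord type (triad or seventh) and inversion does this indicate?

seventh chord, second inversion

Intervals of 6/4/3 above the bass form a seventh chord; the bass is the fifth, so this is second inversion.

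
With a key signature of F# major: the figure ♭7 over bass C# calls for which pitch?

Bb

Counting 6 letter steps above C# lands on B; in F# major, that letter is B.
The b7 figure lowers it a semitone, giving Bb.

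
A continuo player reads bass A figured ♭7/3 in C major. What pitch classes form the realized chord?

A, C, E, Gb

The written figures ♭7/3 are shorthand for 7/5/3: the 5 is implied.
A third above A in this key is C.
A fifth above A in this key is E.
A seventh above A in this key is G, lowered to Gb by the flat.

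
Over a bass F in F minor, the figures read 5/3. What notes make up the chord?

A third above F in this key is Ab.
A fifth above F in this key is C.
Together with the bass F, this spells F minor in root position.

F, Ab, C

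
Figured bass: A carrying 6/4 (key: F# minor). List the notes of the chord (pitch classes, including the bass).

A fourth above A in this key is D.
A sixth above A in this key is F#.
Together with the bass A, this spells D major in second inversion.

A, D, F#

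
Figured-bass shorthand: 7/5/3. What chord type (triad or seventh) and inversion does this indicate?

seventh chord, root position

Intervals of 7/5/3 above the bass form a seventh chord; the bass is the root, so this is root position.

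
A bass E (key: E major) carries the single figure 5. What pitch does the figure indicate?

Counting 4 letter steps above E lands on B; in E major, that letter is B.

B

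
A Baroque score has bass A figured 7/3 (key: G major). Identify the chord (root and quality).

A minor seventh

The figures 7/3 indicate a seventh chord in root position.
In root position the bass is the root, so the root is A.
The chord tones are A, C, E, G, giving A minor seventh.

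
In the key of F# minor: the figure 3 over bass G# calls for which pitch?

Counting 2 letter steps above G# lands on B; in F# minor, that letter is B.

B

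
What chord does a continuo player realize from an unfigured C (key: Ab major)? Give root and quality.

An unfigured bass indicates a triad in root position.
In root position the bass is the root, so the root is C.
The chord tones are C, Eb, G, giving C minor.

C minor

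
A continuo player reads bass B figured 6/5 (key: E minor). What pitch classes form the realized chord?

The written figures 6/5 are shorthand for 6/5/3: the 3 is implied.
A third above B in this key is D.
A fifth above B in this key is F#.
A sixth above B in this key is G.
Together with the bass B, this spells G major seventh in first inversion.

B, D, F#, G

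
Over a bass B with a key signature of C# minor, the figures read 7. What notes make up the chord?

B, D#, F#, A

The written figures 7 are shorthand for 7/5/3: the 5/3 are implied.
A third above B in this key is D#.
A fifth above B in this key is F#.
A seventh above B in this key is A.
Together with the bass B, this spells B dominant seventh in root position.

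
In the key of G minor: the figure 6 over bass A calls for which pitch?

F

Counting 5 letter steps above A lands on F; in G minor, that letter is F.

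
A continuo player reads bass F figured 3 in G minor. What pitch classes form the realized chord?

The written figures 3 are shorthand for 5/3: the 5 is implied.
A third above F in this key is A.
A fifth above F in this key is C.
Together with the bass F, this spells F major in root position.

F, A, C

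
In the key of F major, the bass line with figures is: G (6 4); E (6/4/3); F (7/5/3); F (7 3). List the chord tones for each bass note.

G (6/4): G, C, E.
E (6/4/3): E, G, A, C.
F (7/5/3): F, A, C, E.
F (7/5/3): F, A, C, E.

G, C, E | E, G, A, C | F, A, C, E | F, A, C, E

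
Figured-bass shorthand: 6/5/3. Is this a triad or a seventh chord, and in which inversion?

Intervals of 6/5/3 above the bass form a seventh chord; the bass is the third, so this is first inversion.

seventh chord, first inversion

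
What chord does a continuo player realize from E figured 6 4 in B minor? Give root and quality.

The figures 6 4 indicate a triad in second inversion.
In second inversion the root lies a fourth above the bass: a fourth above E in B minor is A.
The chord tones are E, A, C#, giving A major.

A major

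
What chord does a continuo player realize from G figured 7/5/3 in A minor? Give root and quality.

G dominant seventh

The figures 7/5/3 indicate a seventh chord in root position.
In root position the bass is the root, so the root is G.
The chord tones are G, B, D, F, giving G dominant seventh.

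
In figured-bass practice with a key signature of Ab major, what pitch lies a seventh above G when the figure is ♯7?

F#

Counting 6 letter steps above G lands on F; in Ab major, that letter is F.
The #7 figure raises it a semitone, giving F#.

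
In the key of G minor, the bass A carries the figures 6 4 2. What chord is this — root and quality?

The figures 6 4 2 indicate a seventh chord in third inversion.
In third inversion the root lies a second above the bass: a second above A in G minor is Bb.
The chord tones are A, Bb, D, F, giving Bb major seventh.

Bb major seventh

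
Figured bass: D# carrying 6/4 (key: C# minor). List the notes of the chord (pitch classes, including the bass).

A fourth above D# in this key is G#.
A sixth above D# in this key is B.
Together with the bass D#, this spells G# minor in second inversion.

D#, G#, B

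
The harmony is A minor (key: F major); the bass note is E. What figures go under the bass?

E is the fifth of A minor, so the chord is in second inversion.
A triad in second inversion is figured 6/4, conventionally abbreviated 6/4.

6/4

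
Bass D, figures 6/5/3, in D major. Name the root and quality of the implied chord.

The figures 6/5/3 indicate a seventh chord in first inversion.
In first inversion the root lies a sixth above the bass: a sixth above D in D major is B.
The chord tones are D, F#, A, B, giving B minor seventh.

B minor seventh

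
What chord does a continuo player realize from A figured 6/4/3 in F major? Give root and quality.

The figures 6/4/3 indicate a seventh chord in second inversion.
In second inversion the root lies a fourth above the bass: a fourth above A in F major is D.
The chord tones are A, C, D, F, giving D minor seventh.

D minor seventh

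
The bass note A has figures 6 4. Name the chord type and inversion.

Intervals of 6/4 above the bass form a triad; the bass is the fifth, so this is second inversion.

triad, second inversion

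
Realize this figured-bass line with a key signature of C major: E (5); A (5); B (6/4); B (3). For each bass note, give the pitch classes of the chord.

E (5/3): E, G, B.
A (5/3): A, C, E.
B (6/4): B, E, G.
B (5/3): B, D, F.

E, G, B | A, C, E | B, E, G | B, D, F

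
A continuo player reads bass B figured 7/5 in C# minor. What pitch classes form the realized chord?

The written figures 7/5 are shorthand for 7/5/3: the 3 is implied.
A third above B in this key is D#.
A fifth above B in this key is F#.
A seventh above B in this key is A.
Together with the bass B, this spells B dominant seventh in root position.

B, D#, F#, A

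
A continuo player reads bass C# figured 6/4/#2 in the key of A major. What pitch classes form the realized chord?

A second above C# in this key is D, raised to D# by the sharp.
A fourth above C# in this key is F#.
A sixth above C# in this key is A.
Together with the bass C#, this spells D# half-diminished seventh in third inversion.

C#, D#, F#, A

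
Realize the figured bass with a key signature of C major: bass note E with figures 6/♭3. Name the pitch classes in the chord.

A third above E in this key is G, lowered to Gb by the flat.
A sixth above E in this key is C.

E, Gb, C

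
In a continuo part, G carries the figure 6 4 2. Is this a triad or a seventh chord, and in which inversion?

seventh chord, third inversion

Intervals of 6/4/2 above the bass form a seventh chord; the bass is the seventh, so this is third inversion.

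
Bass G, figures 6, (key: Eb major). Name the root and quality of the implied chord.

The figures 6 indicate a triad in first inversion.
In first inversion the root lies a sixth above the bass: a sixth above G in Eb major is Eb.
The chord tones are G, Bb, Eb, giving Eb major.

Eb major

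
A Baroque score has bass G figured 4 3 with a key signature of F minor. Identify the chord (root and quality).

The figures 4 3 indicate a seventh chord in second inversion.
In second inversion the root lies a fourth above the bass: a fourth above G in F minor is C.
The chord tones are G, Bb, C, Eb, giving C minor seventh.

C minor seventh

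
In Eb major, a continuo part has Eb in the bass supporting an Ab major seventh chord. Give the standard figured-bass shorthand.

Eb is the fifth of Ab major seventh, so the chord is in second inversion.
A seventh chord in second inversion is figured 6/4/3, conventionally abbreviated 4/3.

4/3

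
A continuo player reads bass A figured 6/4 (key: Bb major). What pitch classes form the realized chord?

A fourth above A in this key is D.
A sixth above A in this key is F.
Together with the bass A, this spells D minor in second inversion.

A, D, F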